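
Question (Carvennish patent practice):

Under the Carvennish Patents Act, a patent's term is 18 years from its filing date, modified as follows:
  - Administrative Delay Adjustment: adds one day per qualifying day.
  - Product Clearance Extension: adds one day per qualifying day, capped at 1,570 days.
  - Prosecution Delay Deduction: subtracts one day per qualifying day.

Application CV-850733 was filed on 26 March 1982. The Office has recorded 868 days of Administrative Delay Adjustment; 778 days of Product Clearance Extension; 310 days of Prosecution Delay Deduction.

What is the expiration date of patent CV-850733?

Base term: filing date + 18 years → 26 March 2000.
Administrative Delay Adjustment: +868 days → 11 August 2002.
Product Clearance Extension: 778 days (within the 1570-day cap) → +778 days → 27 September 2004.
Prosecution Delay Deduction: −310 days → 22 November 2003.

November 22, 2003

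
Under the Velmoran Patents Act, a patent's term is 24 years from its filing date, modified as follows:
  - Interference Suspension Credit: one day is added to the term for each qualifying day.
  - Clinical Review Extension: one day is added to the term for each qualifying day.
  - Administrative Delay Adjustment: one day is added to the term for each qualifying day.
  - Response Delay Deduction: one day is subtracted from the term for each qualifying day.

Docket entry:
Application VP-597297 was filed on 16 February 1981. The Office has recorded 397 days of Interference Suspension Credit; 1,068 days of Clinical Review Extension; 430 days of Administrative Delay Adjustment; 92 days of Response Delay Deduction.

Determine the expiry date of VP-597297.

Base term: filing date + 24 years → 16 February 2005.
Interference Suspension Credit: +397 days → 20 March 2006.
Clinical Review Extension: +1068 days → 20 February 2009.
Administrative Delay Adjustment: +430 days → 26 April 2010.
Response Delay Deduction: −92 days → 24 January 2010.

2010-01-24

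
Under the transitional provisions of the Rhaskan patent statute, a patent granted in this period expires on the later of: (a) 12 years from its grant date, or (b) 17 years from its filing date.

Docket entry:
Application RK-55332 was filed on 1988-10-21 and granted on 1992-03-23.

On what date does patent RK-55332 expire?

October 21, 2005

(a) grant + 12 years → 23 March 2004.
(b) filing + 17 years → 21 October 2005.
Later of the two: 21 October 2005.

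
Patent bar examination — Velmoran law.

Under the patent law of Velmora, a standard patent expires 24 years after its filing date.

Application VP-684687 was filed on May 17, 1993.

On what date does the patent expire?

2017-05-17

Filing date + 24 years → 17 May 2017.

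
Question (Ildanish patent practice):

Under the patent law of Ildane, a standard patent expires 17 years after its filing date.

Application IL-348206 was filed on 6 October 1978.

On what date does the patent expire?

October 6, 1995

Filing date + 17 years → 6 October 1995.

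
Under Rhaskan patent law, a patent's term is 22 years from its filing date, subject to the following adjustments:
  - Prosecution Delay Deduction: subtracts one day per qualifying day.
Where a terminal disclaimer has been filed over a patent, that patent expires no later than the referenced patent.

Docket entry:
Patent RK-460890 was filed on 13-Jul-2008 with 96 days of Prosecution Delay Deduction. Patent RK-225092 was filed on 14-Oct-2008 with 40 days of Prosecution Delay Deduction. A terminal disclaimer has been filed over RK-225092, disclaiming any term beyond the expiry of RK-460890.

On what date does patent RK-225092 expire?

April 8, 2030

Natural term of RK-225092:
  Base: filing + 22 years → 14 October 2030.
  Prosecution Delay Deduction: −40 days → 4 September 2030.
Expiry of referenced patent RK-460890:
  Base: filing + 22 years → 13 July 2030.
  Prosecution Delay Deduction: −96 days → 8 April 2030.
Terminal disclaimer: RK-225092 expires on the earlier of 4 September 2030 and 8 April 2030.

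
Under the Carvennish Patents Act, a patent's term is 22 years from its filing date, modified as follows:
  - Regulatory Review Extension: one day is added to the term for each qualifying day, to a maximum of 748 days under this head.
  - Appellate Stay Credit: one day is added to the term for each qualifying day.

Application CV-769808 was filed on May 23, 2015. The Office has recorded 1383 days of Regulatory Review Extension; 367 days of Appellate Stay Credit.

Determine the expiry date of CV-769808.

Base term: filing date + 22 years → 23 May 2037.
Regulatory Review Extension: 1383 days claimed exceeds the 748-day cap, so +748 days → 10 June 2039.
Appellate Stay Credit: +367 days → 11 June 2040.

2040-06-11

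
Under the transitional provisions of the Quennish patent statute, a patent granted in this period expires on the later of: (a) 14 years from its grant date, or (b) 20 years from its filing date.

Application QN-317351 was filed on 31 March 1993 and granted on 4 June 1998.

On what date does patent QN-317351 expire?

(a) grant + 14 years → 4 June 2012.
(b) filing + 20 years → 31 March 2013.
Later of the two: 31 March 2013.

2013-03-31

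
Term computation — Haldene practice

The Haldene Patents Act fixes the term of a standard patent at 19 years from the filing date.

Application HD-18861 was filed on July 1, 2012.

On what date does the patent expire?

2031-07-01

Filing date + 19 years → 1 July 2031.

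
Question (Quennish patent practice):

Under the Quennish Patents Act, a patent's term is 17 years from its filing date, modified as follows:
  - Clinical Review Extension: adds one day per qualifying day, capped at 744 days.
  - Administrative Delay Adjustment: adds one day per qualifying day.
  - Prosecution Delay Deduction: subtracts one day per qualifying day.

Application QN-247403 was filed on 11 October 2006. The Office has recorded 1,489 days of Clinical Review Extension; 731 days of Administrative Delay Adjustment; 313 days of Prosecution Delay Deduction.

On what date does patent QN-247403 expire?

2026-12-16

Base term: filing date + 17 years → 11 October 2023.
Clinical Review Extension: 1489 days claimed exceeds the 744-day cap, so +744 days → 24 October 2025.
Administrative Delay Adjustment: +731 days → 25 October 2027.
Prosecution Delay Deduction: −313 days → 16 December 2026.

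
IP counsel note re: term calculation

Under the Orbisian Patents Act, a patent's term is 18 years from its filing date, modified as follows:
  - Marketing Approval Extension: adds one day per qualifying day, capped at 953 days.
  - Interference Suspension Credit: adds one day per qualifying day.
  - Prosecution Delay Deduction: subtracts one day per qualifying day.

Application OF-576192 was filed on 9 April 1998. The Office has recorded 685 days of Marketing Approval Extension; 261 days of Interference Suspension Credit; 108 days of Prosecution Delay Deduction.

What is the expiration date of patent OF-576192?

2018-07-26

Base term: filing date + 18 years → 9 April 2016.
Marketing Approval Extension: 685 days (within the 953-day cap) → +685 days → 23 February 2018.
Interference Suspension Credit: +261 days → 11 November 2018.
Prosecution Delay Deduction: −108 days → 26 July 2018.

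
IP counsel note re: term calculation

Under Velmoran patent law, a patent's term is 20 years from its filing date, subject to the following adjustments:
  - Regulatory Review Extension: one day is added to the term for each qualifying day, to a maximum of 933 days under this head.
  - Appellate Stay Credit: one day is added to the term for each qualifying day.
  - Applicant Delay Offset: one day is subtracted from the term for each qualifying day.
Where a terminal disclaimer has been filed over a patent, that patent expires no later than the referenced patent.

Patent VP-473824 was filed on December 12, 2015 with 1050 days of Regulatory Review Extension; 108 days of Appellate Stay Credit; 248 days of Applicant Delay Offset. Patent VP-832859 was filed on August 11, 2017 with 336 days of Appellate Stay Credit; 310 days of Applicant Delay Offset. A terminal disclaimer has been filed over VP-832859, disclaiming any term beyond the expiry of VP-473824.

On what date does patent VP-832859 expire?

2037-09-06

Natural term of VP-832859:
  Base: filing + 20 years → 11 August 2037.
  Appellate Stay Credit: +336 days → 13 July 2038.
  Applicant Delay Offset: −310 days → 6 September 2037.
Expiry of referenced patent VP-473824:
  Base: filing + 20 years → 12 December 2035.
  Regulatory Review Extension: 1050 days claimed exceeds the 933-day cap, so +933 days → 2 July 2038.
  Appellate Stay Credit: +108 days → 18 October 2038.
  Applicant Delay Offset: −248 days → 12 February 2038.
Terminal disclaimer: VP-832859 expires on the earlier of 6 September 2037 and 12 February 2038.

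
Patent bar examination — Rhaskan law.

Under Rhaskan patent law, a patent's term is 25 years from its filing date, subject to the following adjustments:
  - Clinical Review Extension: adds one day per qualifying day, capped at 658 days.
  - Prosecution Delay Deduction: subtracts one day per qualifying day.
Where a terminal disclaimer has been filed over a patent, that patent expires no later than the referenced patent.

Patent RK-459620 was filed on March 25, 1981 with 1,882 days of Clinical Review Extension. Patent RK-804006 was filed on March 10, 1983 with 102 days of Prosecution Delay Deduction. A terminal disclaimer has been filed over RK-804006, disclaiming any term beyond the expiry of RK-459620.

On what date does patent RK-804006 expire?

2007-11-29

Natural term of RK-804006:
  Base: filing + 25 years → 10 March 2008.
  Prosecution Delay Deduction: −102 days → 29 November 2007.
Expiry of referenced patent RK-459620:
  Base: filing + 25 years → 25 March 2006.
  Clinical Review Extension: 1882 days claimed exceeds the 658-day cap, so +658 days → 12 January 2008.
Terminal disclaimer: RK-804006 expires on the earlier of 29 November 2007 and 12 January 2008.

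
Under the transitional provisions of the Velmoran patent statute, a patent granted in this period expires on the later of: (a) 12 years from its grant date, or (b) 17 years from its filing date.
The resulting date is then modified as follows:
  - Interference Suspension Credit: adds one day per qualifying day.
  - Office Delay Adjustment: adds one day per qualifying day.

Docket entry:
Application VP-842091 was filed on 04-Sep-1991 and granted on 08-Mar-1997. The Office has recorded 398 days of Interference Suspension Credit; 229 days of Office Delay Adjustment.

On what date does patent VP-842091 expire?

(a) grant + 12 years → 8 March 2009.
(b) filing + 17 years → 4 September 2008.
Later of the two: 8 March 2009.
Interference Suspension Credit: +398 days → 10 April 2010.
Office Delay Adjustment: +229 days → 25 November 2010.

November 25, 2010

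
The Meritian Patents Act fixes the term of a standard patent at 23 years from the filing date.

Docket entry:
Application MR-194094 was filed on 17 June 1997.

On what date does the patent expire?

Filing date + 23 years → 17 June 2020.

June 17, 2020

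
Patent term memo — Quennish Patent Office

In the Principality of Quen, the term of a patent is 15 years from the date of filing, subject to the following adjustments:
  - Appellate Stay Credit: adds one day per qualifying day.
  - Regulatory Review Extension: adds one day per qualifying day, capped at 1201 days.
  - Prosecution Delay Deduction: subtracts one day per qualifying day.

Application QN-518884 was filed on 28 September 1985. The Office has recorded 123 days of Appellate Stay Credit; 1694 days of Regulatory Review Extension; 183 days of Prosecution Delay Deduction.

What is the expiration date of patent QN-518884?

2003-11-13

Base term: filing date + 15 years → 28 September 2000.
Appellate Stay Credit: +123 days → 29 January 2001.
Regulatory Review Extension: 1694 days claimed exceeds the 1201-day cap, so +1201 days → 14 May 2004.
Prosecution Delay Deduction: −183 days → 13 November 2003.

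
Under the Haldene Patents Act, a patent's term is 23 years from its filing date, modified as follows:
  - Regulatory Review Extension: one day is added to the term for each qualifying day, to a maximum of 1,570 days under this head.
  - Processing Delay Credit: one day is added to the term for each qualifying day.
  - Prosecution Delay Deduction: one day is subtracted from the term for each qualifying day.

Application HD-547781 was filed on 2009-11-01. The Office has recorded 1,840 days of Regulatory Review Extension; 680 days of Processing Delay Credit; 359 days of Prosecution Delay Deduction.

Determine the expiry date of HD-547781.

2038-01-05

Base term: filing date + 23 years → 1 November 2032.
Regulatory Review Extension: 1840 days claimed exceeds the 1570-day cap, so +1570 days → 18 February 2037.
Processing Delay Credit: +680 days → 30 December 2038.
Prosecution Delay Deduction: −359 days → 5 January 2038.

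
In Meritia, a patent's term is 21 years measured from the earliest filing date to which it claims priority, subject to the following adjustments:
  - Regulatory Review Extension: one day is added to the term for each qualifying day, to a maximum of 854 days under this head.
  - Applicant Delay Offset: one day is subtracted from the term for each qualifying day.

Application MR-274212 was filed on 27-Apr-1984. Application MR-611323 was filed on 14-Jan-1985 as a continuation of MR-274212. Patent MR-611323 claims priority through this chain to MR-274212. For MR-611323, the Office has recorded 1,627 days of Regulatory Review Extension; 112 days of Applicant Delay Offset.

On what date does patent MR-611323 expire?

Earliest priority filing: 27 April 1984.
Base term: 27 April 1984 + 21 years → 27 April 2005.
Regulatory Review Extension: 1627 days claimed exceeds the 854-day cap, so +854 days → 29 August 2007.
Applicant Delay Offset: −112 days → 9 May 2007.

May 9, 2007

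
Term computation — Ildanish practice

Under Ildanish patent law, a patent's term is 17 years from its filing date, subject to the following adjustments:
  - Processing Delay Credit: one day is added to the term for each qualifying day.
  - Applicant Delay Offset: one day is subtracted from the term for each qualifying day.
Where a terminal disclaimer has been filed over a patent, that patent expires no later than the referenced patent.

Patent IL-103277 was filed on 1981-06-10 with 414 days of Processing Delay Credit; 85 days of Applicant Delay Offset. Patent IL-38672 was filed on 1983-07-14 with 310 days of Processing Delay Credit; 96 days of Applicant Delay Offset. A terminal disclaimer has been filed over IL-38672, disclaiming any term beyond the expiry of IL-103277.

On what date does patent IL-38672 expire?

Natural term of IL-38672:
  Base: filing + 17 years → 14 July 2000.
  Processing Delay Credit: +310 days → 20 May 2001.
  Applicant Delay Offset: −96 days → 13 February 2001.
Expiry of referenced patent IL-103277:
  Base: filing + 17 years → 10 June 1998.
  Processing Delay Credit: +414 days → 29 July 1999.
  Applicant Delay Offset: −85 days → 5 May 1999.
Terminal disclaimer: IL-38672 expires on the earlier of 13 February 2001 and 5 May 1999.

May 5, 1999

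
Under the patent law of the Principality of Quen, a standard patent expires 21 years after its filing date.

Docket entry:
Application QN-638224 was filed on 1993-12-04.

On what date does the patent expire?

Filing date + 21 years → 4 December 2014.

December 4, 2014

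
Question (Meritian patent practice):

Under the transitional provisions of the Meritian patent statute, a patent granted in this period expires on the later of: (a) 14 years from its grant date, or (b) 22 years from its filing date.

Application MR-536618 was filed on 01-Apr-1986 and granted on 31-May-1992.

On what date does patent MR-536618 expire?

(a) grant + 14 years → 31 May 2006.
(b) filing + 22 years → 1 April 2008.
Later of the two: 1 April 2008.

April 1, 2008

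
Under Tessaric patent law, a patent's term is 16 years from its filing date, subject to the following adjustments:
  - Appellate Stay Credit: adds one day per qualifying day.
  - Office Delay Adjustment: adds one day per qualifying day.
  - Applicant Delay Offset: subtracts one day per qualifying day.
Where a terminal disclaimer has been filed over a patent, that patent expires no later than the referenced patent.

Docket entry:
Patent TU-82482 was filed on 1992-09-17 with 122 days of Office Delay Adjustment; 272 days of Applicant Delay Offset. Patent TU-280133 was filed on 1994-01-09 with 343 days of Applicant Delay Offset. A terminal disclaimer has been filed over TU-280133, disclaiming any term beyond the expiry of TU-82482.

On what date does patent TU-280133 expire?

Natural term of TU-280133:
  Base: filing + 16 years → 9 January 2010.
  Applicant Delay Offset: −343 days → 31 January 2009.
Expiry of referenced patent TU-82482:
  Base: filing + 16 years → 17 September 2008.
  Office Delay Adjustment: +122 days → 17 January 2009.
  Applicant Delay Offset: −272 days → 20 April 2008.
Terminal disclaimer: TU-280133 expires on the earlier of 31 January 2009 and 20 April 2008.

2008-04-20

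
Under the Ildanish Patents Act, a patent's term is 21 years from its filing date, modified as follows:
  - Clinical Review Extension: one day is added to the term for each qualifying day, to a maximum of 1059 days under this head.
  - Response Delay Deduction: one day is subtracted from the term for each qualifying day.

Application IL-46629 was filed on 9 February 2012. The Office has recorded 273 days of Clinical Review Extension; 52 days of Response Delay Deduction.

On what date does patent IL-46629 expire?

2033-09-18

Base term: filing date + 21 years → 9 February 2033.
Clinical Review Extension: 273 days (within the 1059-day cap) → +273 days → 9 November 2033.
Response Delay Deduction: −52 days → 18 September 2033.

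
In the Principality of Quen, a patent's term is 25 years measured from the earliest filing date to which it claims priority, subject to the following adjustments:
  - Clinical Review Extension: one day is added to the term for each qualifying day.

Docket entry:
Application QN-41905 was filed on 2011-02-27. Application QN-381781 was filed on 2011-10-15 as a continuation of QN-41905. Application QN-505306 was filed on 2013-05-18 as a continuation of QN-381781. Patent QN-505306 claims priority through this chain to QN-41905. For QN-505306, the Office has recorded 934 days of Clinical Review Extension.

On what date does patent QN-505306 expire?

Earliest priority filing: 27 February 2011.
Base term: 27 February 2011 + 25 years → 27 February 2036.
Clinical Review Extension: +934 days → 18 September 2038.

2038-09-18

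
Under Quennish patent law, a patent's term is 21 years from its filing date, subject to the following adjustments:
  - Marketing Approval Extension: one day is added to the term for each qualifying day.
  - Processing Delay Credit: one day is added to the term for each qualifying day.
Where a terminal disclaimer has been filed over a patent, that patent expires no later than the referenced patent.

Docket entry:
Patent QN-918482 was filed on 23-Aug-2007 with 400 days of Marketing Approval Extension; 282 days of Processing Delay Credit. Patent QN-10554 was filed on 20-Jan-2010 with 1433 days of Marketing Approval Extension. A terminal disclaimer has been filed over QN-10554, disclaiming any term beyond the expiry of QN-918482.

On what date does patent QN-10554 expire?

Natural term of QN-10554:
  Base: filing + 21 years → 20 January 2031.
  Marketing Approval Extension: +1433 days → 23 December 2034.
Expiry of referenced patent QN-918482:
  Base: filing + 21 years → 23 August 2028.
  Marketing Approval Extension: +400 days → 27 September 2029.
  Processing Delay Credit: +282 days → 6 July 2030.
Terminal disclaimer: QN-10554 expires on the earlier of 23 December 2034 and 6 July 2030.

July 6, 2030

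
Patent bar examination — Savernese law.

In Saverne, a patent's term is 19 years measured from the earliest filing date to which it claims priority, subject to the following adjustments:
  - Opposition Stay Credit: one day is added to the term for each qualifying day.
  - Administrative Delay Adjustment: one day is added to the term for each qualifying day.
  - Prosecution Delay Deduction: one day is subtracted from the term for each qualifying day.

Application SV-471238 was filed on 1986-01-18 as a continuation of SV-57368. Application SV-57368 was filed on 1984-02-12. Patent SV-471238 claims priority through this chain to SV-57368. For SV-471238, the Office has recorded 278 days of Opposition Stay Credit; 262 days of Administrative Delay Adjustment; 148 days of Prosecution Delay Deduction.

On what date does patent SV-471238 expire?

Earliest priority filing: 12 February 1984.
Base term: 12 February 1984 + 19 years → 12 February 2003.
Opposition Stay Credit: +278 days → 17 November 2003.
Administrative Delay Adjustment: +262 days → 5 August 2004.
Prosecution Delay Deduction: −148 days → 10 March 2004.

March 10, 2004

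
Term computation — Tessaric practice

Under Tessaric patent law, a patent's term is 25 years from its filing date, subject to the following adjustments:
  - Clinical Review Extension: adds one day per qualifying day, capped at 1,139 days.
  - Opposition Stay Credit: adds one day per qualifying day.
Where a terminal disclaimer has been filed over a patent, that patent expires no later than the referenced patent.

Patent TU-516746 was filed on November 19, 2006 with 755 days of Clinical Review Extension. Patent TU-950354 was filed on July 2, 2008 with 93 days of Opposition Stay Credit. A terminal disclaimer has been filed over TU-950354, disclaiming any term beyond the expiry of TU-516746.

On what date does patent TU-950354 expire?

2033-10-03

Natural term of TU-950354:
  Base: filing + 25 years → 2 July 2033.
  Opposition Stay Credit: +93 days → 3 October 2033.
Expiry of referenced patent TU-516746:
  Base: filing + 25 years → 19 November 2031.
  Clinical Review Extension: 755 days (within the 1139-day cap) → +755 days → 13 December 2033.
Terminal disclaimer: TU-950354 expires on the earlier of 3 October 2033 and 13 December 2033.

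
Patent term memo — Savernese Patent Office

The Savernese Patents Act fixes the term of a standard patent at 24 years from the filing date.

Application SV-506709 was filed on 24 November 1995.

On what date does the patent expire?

Filing date + 24 years → 24 November 2019.

2019-11-24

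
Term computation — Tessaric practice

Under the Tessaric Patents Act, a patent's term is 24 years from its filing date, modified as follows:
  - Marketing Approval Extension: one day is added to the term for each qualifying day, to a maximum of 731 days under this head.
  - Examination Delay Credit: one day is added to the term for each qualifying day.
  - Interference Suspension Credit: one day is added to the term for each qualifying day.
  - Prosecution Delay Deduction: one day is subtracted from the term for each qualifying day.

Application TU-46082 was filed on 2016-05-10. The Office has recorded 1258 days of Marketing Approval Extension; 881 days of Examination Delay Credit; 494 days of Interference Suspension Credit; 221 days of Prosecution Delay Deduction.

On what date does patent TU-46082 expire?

Base term: filing date + 24 years → 10 May 2040.
Marketing Approval Extension: 1258 days claimed exceeds the 731-day cap, so +731 days → 11 May 2042.
Examination Delay Credit: +881 days → 8 October 2044.
Interference Suspension Credit: +494 days → 14 February 2046.
Prosecution Delay Deduction: −221 days → 8 July 2045.

July 8, 2045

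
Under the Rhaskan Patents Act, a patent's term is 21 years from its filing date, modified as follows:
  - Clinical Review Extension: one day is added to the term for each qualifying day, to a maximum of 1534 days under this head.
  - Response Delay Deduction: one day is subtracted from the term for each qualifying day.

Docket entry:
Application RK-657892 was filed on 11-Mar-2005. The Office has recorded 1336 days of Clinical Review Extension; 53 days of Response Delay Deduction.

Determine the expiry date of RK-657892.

2029-09-14

Base term: filing date + 21 years → 11 March 2026.
Clinical Review Extension: 1336 days (within the 1534-day cap) → +1336 days → 6 November 2029.
Response Delay Deduction: −53 days → 14 September 2029.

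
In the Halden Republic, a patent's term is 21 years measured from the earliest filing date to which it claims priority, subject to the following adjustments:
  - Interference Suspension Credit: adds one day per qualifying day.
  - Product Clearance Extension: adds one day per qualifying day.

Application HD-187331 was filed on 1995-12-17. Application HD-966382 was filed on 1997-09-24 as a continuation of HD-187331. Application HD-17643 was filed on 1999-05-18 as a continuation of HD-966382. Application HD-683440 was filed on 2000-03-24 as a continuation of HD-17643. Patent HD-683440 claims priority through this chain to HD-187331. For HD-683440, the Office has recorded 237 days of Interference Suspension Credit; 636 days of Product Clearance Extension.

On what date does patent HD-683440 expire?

Earliest priority filing: 17 December 1995.
Base term: 17 December 1995 + 21 years → 17 December 2016.
Interference Suspension Credit: +237 days → 11 August 2017.
Product Clearance Extension: +636 days → 9 May 2019.

May 9, 2019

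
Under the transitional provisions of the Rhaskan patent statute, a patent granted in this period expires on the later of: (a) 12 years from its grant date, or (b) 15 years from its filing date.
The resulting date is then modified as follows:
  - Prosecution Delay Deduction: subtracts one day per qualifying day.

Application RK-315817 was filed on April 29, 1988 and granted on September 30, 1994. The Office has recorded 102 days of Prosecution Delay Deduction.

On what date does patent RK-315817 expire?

(a) grant + 12 years → 30 September 2006.
(b) filing + 15 years → 29 April 2003.
Later of the two: 30 September 2006.
Prosecution Delay Deduction: −102 days → 20 June 2006.

June 20, 2006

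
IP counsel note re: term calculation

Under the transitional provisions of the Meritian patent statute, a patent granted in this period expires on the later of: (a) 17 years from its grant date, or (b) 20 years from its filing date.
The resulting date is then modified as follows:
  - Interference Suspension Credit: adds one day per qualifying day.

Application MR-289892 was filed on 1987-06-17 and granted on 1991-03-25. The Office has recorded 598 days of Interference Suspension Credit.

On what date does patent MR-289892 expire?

2009-11-13

(a) grant + 17 years → 25 March 2008.
(b) filing + 20 years → 17 June 2007.
Later of the two: 25 March 2008.
Interference Suspension Credit: +598 days → 13 November 2009.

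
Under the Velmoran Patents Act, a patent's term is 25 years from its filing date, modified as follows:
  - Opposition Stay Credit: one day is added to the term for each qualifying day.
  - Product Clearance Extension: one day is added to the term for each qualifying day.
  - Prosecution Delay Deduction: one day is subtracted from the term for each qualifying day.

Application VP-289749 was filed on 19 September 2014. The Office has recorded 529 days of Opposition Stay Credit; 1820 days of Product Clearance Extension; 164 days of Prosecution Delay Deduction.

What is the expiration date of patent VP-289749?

September 12, 2045

Base term: filing date + 25 years → 19 September 2039.
Opposition Stay Credit: +529 days → 1 March 2041.
Product Clearance Extension: +1820 days → 23 February 2046.
Prosecution Delay Deduction: −164 days → 12 September 2045.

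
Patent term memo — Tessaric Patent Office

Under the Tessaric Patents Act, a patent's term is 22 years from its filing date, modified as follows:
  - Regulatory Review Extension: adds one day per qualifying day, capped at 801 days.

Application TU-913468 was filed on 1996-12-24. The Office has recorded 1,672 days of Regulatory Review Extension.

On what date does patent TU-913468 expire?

Base term: filing date + 22 years → 24 December 2018.
Regulatory Review Extension: 1672 days claimed exceeds the 801-day cap, so +801 days → 4 March 2021.

2021-03-04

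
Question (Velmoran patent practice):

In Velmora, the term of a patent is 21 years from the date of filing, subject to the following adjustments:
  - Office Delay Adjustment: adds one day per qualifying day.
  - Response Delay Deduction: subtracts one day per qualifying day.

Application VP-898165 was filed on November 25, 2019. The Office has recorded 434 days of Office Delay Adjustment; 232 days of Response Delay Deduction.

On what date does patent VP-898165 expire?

June 15, 2041

Base term: filing date + 21 years → 25 November 2040.
Office Delay Adjustment: +434 days → 2 February 2042.
Response Delay Deduction: −232 days → 15 June 2041.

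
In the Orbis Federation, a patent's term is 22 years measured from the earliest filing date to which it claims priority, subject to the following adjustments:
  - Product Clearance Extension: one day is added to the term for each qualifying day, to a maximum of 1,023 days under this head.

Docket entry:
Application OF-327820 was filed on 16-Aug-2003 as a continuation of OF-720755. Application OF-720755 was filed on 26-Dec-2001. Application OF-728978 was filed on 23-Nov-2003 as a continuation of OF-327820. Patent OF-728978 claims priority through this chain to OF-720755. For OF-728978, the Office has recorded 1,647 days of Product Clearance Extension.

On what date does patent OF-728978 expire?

Earliest priority filing: 26 December 2001.
Base term: 26 December 2001 + 22 years → 26 December 2023.
Product Clearance Extension: 1647 days claimed exceeds the 1023-day cap, so +1023 days → 14 October 2026.

October 14, 2026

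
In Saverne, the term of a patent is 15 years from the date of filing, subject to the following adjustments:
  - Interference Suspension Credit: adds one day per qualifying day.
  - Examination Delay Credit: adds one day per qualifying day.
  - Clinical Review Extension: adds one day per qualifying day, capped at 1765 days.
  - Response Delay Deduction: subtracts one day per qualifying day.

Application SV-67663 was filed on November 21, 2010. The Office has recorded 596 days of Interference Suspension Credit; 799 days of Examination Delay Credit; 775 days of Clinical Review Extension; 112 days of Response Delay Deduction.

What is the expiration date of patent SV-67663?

Base term: filing date + 15 years → 21 November 2025.
Interference Suspension Credit: +596 days → 10 July 2027.
Examination Delay Credit: +799 days → 16 September 2029.
Clinical Review Extension: 775 days (within the 1765-day cap) → +775 days → 31 October 2031.
Response Delay Deduction: −112 days → 11 July 2031.

2031-07-11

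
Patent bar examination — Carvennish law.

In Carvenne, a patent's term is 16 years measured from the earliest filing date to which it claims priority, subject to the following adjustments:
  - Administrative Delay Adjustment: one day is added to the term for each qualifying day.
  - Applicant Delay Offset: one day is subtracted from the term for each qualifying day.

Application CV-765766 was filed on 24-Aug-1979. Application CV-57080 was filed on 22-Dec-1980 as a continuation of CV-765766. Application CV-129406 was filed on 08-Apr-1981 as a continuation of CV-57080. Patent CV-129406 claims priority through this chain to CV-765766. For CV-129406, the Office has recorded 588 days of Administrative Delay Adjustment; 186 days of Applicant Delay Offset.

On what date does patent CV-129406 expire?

September 29, 1996

Earliest priority filing: 24 August 1979.
Base term: 24 August 1979 + 16 years → 24 August 1995.
Administrative Delay Adjustment: +588 days → 3 April 1997.
Applicant Delay Offset: −186 days → 29 September 1996.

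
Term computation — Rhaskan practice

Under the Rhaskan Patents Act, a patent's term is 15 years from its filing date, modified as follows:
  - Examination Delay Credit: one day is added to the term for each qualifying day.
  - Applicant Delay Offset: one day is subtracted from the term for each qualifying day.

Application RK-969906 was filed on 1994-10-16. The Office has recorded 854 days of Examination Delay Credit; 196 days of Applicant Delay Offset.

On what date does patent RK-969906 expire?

Base term: filing date + 15 years → 16 October 2009.
Examination Delay Credit: +854 days → 17 February 2012.
Applicant Delay Offset: −196 days → 5 August 2011.

2011-08-05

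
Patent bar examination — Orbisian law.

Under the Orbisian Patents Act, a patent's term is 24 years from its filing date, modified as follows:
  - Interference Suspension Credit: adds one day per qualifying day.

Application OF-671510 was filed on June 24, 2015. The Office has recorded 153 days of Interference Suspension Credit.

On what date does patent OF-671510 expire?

2039-11-24

Base term: filing date + 24 years → 24 June 2039.
Interference Suspension Credit: +153 days → 24 November 2039.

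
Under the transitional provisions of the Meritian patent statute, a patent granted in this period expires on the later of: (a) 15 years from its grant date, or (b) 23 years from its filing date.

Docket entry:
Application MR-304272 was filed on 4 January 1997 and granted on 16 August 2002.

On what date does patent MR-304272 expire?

2020-01-04

(a) grant + 15 years → 16 August 2017.
(b) filing + 23 years → 4 January 2020.
Later of the two: 4 January 2020.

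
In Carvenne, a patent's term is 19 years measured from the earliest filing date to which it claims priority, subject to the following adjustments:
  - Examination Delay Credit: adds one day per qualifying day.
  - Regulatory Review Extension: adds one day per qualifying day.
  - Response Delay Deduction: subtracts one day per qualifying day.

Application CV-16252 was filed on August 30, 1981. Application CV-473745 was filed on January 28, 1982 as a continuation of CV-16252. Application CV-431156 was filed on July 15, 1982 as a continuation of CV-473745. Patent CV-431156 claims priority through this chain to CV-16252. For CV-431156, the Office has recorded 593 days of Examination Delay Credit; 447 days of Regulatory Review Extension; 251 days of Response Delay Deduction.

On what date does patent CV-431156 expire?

2002-10-28

Earliest priority filing: 30 August 1981.
Base term: 30 August 1981 + 19 years → 30 August 2000.
Examination Delay Credit: +593 days → 15 April 2002.
Regulatory Review Extension: +447 days → 6 July 2003.
Response Delay Deduction: −251 days → 28 October 2002.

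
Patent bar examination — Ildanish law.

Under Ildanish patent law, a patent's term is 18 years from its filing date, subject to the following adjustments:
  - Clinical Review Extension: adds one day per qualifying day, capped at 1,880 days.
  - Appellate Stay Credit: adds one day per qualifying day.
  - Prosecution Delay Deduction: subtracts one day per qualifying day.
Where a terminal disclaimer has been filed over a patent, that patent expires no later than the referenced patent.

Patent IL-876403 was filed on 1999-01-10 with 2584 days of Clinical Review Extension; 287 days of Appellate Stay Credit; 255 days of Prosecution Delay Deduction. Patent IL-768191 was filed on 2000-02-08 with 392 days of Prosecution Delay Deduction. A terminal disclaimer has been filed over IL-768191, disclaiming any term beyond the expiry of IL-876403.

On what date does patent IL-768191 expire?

Natural term of IL-768191:
  Base: filing + 18 years → 8 February 2018.
  Prosecution Delay Deduction: −392 days → 12 January 2017.
Expiry of referenced patent IL-876403:
  Base: filing + 18 years → 10 January 2017.
  Clinical Review Extension: 2584 days claimed exceeds the 1880-day cap, so +1880 days → 5 March 2022.
  Appellate Stay Credit: +287 days → 17 December 2022.
  Prosecution Delay Deduction: −255 days → 6 April 2022.
Terminal disclaimer: IL-768191 expires on the earlier of 12 January 2017 and 6 April 2022.

2017-01-12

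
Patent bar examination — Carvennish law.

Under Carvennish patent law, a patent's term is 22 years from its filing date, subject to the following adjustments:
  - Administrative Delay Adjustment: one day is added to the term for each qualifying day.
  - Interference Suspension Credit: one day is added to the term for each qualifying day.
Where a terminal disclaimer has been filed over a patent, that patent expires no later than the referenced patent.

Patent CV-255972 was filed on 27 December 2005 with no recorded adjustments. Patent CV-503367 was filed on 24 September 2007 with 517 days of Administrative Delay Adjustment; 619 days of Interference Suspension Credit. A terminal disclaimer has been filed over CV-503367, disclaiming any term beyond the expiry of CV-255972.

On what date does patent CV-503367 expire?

Natural term of CV-503367:
  Base: filing + 22 years → 24 September 2029.
  Administrative Delay Adjustment: +517 days → 23 February 2031.
  Interference Suspension Credit: +619 days → 3 November 2032.
Expiry of referenced patent CV-255972:
  Base: filing + 22 years → 27 December 2027.
Terminal disclaimer: CV-503367 expires on the earlier of 3 November 2032 and 27 December 2027.

2027-12-27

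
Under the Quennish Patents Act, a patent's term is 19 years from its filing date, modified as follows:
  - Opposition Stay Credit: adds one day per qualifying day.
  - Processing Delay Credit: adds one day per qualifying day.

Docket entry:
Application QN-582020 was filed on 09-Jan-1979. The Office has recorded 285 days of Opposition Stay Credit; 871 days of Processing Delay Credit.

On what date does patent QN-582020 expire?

March 10, 2001

Base term: filing date + 19 years → 9 January 1998.
Opposition Stay Credit: +285 days → 21 October 1998.
Processing Delay Credit: +871 days → 10 March 2001.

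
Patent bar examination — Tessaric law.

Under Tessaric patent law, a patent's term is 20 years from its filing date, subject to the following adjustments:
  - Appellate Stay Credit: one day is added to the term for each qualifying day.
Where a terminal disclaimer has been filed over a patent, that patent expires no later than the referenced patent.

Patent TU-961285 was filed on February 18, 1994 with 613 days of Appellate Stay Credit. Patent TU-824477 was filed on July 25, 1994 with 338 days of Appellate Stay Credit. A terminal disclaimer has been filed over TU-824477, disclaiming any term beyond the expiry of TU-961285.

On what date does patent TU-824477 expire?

June 28, 2015

Natural term of TU-824477:
  Base: filing + 20 years → 25 July 2014.
  Appellate Stay Credit: +338 days → 28 June 2015.
Expiry of referenced patent TU-961285:
  Base: filing + 20 years → 18 February 2014.
  Appellate Stay Credit: +613 days → 24 October 2015.
Terminal disclaimer: TU-824477 expires on the earlier of 28 June 2015 and 24 October 2015.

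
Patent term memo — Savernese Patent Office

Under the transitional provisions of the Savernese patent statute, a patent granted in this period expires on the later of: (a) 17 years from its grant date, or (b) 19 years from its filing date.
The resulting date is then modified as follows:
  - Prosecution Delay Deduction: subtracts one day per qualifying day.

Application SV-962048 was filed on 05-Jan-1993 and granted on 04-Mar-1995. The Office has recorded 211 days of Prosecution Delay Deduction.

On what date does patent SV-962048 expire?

(a) grant + 17 years → 4 March 2012.
(b) filing + 19 years → 5 January 2012.
Later of the two: 4 March 2012.
Prosecution Delay Deduction: −211 days → 6 August 2011.

2011-08-06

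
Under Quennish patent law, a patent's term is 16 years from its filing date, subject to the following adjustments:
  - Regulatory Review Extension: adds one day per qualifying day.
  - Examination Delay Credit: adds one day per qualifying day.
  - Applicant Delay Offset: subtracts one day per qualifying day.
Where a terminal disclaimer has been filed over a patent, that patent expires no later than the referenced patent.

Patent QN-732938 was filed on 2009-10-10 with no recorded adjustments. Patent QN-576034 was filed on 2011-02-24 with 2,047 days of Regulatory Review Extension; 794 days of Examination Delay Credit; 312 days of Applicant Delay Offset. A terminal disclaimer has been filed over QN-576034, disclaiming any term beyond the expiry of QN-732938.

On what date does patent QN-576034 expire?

October 10, 2025

Natural term of QN-576034:
  Base: filing + 16 years → 24 February 2027.
  Regulatory Review Extension: +2047 days → 2 October 2032.
  Examination Delay Credit: +794 days → 5 December 2034.
  Applicant Delay Offset: −312 days → 27 January 2034.
Expiry of referenced patent QN-732938:
  Base: filing + 16 years → 10 October 2025.
Terminal disclaimer: QN-576034 expires on the earlier of 27 January 2034 and 10 October 2025.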